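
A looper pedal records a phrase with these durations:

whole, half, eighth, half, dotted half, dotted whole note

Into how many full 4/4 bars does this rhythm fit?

One bar of 4/4 = 8 eighth notes.
Express everything in eighth notes: whole = 8; half = 4; eighth = 1; half = 4; dotted half = 6; dotted whole note = 12.
Altogether 8 + 4 + 1 + 4 + 6 + 12 = 35.
35 ÷ 8 = 4 complete bars with 3 left over.

4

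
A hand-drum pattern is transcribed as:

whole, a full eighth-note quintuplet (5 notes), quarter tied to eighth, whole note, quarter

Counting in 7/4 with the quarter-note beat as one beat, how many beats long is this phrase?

12.5

One quarter-note beat = 2 eighth notes.
Express everything in eighth notes: whole = 8; a full eighth-note quintuplet (5 notes) (five quintuplet eighths span one half) = 4; quarter tied to eighth (quarter + eighth) = 3; whole note = 8; quarter = 2.
Sum: 8 + 4 + 3 + 8 + 2 = 25.
25 ÷ 2 = 12.5 beats.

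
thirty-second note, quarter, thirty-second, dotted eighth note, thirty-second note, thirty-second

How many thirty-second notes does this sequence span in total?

18

Express everything in thirty-second notes: thirty-second note = 1; quarter = 8; thirty-second = 1; dotted eighth note = 6; thirty-second note = 1; thirty-second = 1.
Altogether 1 + 8 + 1 + 6 + 1 + 1 = 18 thirty-second notes.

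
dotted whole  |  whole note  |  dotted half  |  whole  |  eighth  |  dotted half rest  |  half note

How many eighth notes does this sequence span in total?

Express everything in eighth notes: dotted whole = 12; whole note = 8; dotted half = 6; whole = 8; eighth = 1; dotted half rest = 6; half note = 4.
Adding: 12 + 8 + 6 + 8 + 1 + 6 + 4 = 45 eighth notes.

45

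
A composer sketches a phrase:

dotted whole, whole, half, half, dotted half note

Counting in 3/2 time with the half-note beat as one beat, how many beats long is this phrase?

8.5

One half-note beat = 2 quarter notes.
Convert each value to quarter notes: dotted whole = 6; whole = 4; half = 2; half = 2; dotted half note = 3.
Altogether 6 + 4 + 2 + 2 + 3 = 17.
17 ÷ 2 = 8.5 beats.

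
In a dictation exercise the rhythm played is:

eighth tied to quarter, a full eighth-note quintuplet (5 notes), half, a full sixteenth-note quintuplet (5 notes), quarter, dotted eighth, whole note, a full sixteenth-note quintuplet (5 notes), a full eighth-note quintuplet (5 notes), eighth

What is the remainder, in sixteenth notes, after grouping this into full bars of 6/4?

15

One bar of 6/4 = 24 sixteenth notes.
In sixteenth notes: eighth tied to quarter (eighth + quarter) = 6; a full eighth-note quintuplet (5 notes) (five quintuplet eighths span one half) = 8; half = 8; a full sixteenth-note quintuplet (5 notes) (five quintuplet sixteenths span one quarter) = 4; quarter = 4; dotted eighth = 3; whole note = 16; a full sixteenth-note quintuplet (5 notes) (five quintuplet sixteenths span one quarter) = 4; a full eighth-note quintuplet (5 notes) (five quintuplet eighths span one half) = 8; eighth = 2.
Sum: 6 + 8 + 8 + 4 + 4 + 3 + 16 + 4 + 8 + 2 = 63.
63 ÷ 24 = 2 complete bars with 15 sixteenth notes remaining.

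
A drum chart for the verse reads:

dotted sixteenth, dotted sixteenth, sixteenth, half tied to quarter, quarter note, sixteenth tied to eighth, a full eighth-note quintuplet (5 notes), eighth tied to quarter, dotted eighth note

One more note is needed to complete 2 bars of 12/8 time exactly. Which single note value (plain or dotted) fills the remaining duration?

half note

2 bars of 12/8 = 96 thirty-second notes.
Working in thirty-second notes: dotted sixteenth = 3; dotted sixteenth = 3; sixteenth = 2; half tied to quarter (half + quarter) = 24; quarter note = 8; sixteenth tied to eighth (sixteenth + eighth) = 6; a full eighth-note quintuplet (5 notes) (five quintuplet eighths span one half) = 16; eighth tied to quarter (eighth + quarter) = 12; dotted eighth note = 6.
Total: 3 + 3 + 2 + 24 + 8 + 6 + 16 + 12 + 6 = 80.
Remaining: 96 − 80 = 16 thirty-second notes, which is a half note.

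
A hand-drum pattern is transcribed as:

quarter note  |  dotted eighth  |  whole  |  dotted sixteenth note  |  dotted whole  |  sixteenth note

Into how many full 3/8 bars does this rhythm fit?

8

One bar of 3/8 = 12 thirty-second notes.
Working in thirty-second notes: quarter note = 8; dotted eighth = 6; whole = 32; dotted sixteenth note = 3; dotted whole = 48; sixteenth note = 2.
Altogether 8 + 6 + 32 + 3 + 48 + 2 = 99.
99 ÷ 12 = 8 complete bars with 3 left over.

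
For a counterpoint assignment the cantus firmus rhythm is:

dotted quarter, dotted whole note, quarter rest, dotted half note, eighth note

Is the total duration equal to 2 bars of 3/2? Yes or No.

One bar of 3/2 = 12 eighth notes, so 2 bars = 24.
Working in eighth notes: dotted quarter = 3; dotted whole note = 12; quarter rest = 2; dotted half note = 6; eighth note = 1.
Adding: 3 + 12 + 2 + 6 + 1 = 24.
24 equals 24, so the answer is Yes.

Yes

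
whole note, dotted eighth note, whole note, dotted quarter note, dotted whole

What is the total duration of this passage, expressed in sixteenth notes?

65

Working in sixteenth notes: whole note = 16; dotted eighth note = 3; whole note = 16; dotted quarter note = 6; dotted whole = 24.
Total: 16 + 3 + 16 + 6 + 24 = 65 sixteenth notes.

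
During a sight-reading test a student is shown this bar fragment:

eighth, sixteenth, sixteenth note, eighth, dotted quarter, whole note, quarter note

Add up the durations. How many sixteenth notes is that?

32

Each duration in sixteenth notes: eighth = 2; sixteenth = 1; sixteenth note = 1; eighth = 2; dotted quarter = 6; whole note = 16; quarter note = 4.
Sum: 2 + 1 + 1 + 2 + 6 + 16 + 4 = 32 sixteenth notes.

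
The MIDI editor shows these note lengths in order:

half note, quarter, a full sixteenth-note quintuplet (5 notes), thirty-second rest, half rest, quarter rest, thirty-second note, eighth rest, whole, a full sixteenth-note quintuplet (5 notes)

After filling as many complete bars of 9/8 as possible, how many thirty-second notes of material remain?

One bar of 9/8 = 36 thirty-second notes.
Working in thirty-second notes: half note = 16; quarter = 8; a full sixteenth-note quintuplet (5 notes) (five quintuplet sixteenths span one quarter) = 8; thirty-second rest = 1; half rest = 16; quarter rest = 8; thirty-second note = 1; eighth rest = 4; whole = 32; a full sixteenth-note quintuplet (5 notes) (five quintuplet sixteenths span one quarter) = 8.
Altogether 16 + 8 + 8 + 1 + 16 + 8 + 1 + 4 + 32 + 8 = 102.
102 ÷ 36 = 2 complete bars with 30 thirty-second notes remaining.

30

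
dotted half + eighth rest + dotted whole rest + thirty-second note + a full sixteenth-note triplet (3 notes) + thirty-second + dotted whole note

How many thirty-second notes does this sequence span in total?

130

Convert each value to thirty-second notes: dotted half = 24; eighth rest = 4; dotted whole rest = 48; thirty-second note = 1; a full sixteenth-note triplet (3 notes) (three triplet sixteenths span one eighth) = 4; thirty-second = 1; dotted whole note = 48.
Adding: 24 + 4 + 48 + 1 + 4 + 1 + 48 = 130 thirty-second notes.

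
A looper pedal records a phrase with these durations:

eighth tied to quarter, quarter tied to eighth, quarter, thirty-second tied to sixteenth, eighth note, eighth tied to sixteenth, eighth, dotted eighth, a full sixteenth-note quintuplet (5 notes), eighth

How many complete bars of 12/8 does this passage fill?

One bar of 12/8 = 48 thirty-second notes.
Express everything in thirty-second notes: eighth tied to quarter (eighth + quarter) = 12; quarter tied to eighth (quarter + eighth) = 12; quarter = 8; thirty-second tied to sixteenth (thirty-second + sixteenth) = 3; eighth note = 4; eighth tied to sixteenth (eighth + sixteenth) = 6; eighth = 4; dotted eighth = 6; a full sixteenth-note quintuplet (5 notes) (five quintuplet sixteenths span one quarter) = 8; eighth = 4.
Sum: 12 + 12 + 8 + 3 + 4 + 6 + 4 + 6 + 8 + 4 = 67.
67 ÷ 48 = 1 complete bar with 19 left over.

1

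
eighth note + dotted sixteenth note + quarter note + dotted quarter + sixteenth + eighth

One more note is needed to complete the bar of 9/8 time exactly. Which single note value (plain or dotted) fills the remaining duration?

dotted sixteenth note

The bar of 9/8 = 36 thirty-second notes.
In thirty-second notes: eighth note = 4; dotted sixteenth note = 3; quarter note = 8; dotted quarter = 12; sixteenth = 2; eighth = 4.
Sum: 4 + 3 + 8 + 12 + 2 + 4 = 33.
Remaining: 36 − 33 = 3 thirty-second notes, which is a dotted sixteenth note.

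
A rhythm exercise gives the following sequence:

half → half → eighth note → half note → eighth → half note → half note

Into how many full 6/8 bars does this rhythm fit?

3

One bar of 6/8 = 6 eighth notes.
Each duration in eighth notes: half = 4; half = 4; eighth note = 1; half note = 4; eighth = 1; half note = 4; half note = 4.
Adding: 4 + 4 + 1 + 4 + 1 + 4 + 4 = 22.
22 ÷ 6 = 3 complete bars with 4 left over.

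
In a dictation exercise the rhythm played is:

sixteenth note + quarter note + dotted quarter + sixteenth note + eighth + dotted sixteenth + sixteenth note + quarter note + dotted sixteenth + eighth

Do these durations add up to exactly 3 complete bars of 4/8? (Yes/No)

Yes

One bar of 4/8 = 16 thirty-second notes, so 3 bars = 48.
Each duration in thirty-second notes: sixteenth note = 2; quarter note = 8; dotted quarter = 12; sixteenth note = 2; eighth = 4; dotted sixteenth = 3; sixteenth note = 2; quarter note = 8; dotted sixteenth = 3; eighth = 4.
Altogether 2 + 8 + 12 + 2 + 4 + 3 + 2 + 8 + 3 + 4 = 48.
48 equals 48, so the answer is Yes.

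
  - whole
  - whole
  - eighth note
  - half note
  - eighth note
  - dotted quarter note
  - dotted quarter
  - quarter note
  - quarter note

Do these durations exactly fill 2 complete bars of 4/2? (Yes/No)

One bar of 4/2 = 16 eighth notes, so 2 bars = 32.
Working in eighth notes: whole = 8; whole = 8; eighth note = 1; half note = 4; eighth note = 1; dotted quarter note = 3; dotted quarter = 3; quarter note = 2; quarter note = 2.
Sum: 8 + 8 + 1 + 4 + 1 + 3 + 3 + 2 + 2 = 32.
32 equals 32, so the answer is Yes.

Yes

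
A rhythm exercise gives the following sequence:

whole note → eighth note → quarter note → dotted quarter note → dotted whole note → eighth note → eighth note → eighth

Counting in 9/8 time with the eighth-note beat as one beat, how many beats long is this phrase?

One eighth-note beat = 2 sixteenth notes.
Each duration in sixteenth notes: whole note = 16; eighth note = 2; quarter note = 4; dotted quarter note = 6; dotted whole note = 24; eighth note = 2; eighth note = 2; eighth = 2.
Sum: 16 + 2 + 4 + 6 + 24 + 2 + 2 + 2 = 58.
58 ÷ 2 = 29 beats.

29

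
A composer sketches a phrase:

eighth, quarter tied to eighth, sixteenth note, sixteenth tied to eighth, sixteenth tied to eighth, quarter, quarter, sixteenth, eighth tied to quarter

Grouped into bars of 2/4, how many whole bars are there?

3

One bar of 2/4 = 8 sixteenth notes.
Convert each value to sixteenth notes: eighth = 2; quarter tied to eighth (quarter + eighth) = 6; sixteenth note = 1; sixteenth tied to eighth (sixteenth + eighth) = 3; sixteenth tied to eighth (sixteenth + eighth) = 3; quarter = 4; quarter = 4; sixteenth = 1; eighth tied to quarter (eighth + quarter) = 6.
Adding: 2 + 6 + 1 + 3 + 3 + 4 + 4 + 1 + 6 = 30.
30 ÷ 8 = 3 complete bars with 6 left over.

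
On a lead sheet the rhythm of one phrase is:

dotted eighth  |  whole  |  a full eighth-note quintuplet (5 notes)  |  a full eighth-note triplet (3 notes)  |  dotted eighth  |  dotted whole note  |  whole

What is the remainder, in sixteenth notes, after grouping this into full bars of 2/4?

One bar of 2/4 = 8 sixteenth notes.
Each duration in sixteenth notes: dotted eighth = 3; whole = 16; a full eighth-note quintuplet (5 notes) (five quintuplet eighths span one half) = 8; a full eighth-note triplet (3 notes) (three triplet eighths span one quarter) = 4; dotted eighth = 3; dotted whole note = 24; whole = 16.
Altogether 3 + 16 + 8 + 4 + 3 + 24 + 16 = 74.
74 ÷ 8 = 9 complete bars with 2 sixteenth notes remaining.

2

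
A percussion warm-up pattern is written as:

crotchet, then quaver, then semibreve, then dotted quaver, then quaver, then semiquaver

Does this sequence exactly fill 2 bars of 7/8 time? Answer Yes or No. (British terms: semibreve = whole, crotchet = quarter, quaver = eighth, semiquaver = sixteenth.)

Yes

One bar of 7/8 = 14 sixteenth notes, so 2 bars = 28.
Convert each value to sixteenth notes: crotchet = 4; quaver = 2; semibreve = 16; dotted quaver = 3; quaver = 2; semiquaver = 1.
Altogether 4 + 2 + 16 + 3 + 2 + 1 = 28.
28 equals 28, so the answer is Yes.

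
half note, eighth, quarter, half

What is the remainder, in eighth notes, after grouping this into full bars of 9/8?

2

One bar of 9/8 = 9 eighth notes.
Express everything in eighth notes: half note = 4; eighth = 1; quarter = 2; half = 4.
Sum: 4 + 1 + 2 + 4 = 11.
11 ÷ 9 = 1 complete bar with 2 eighth notes remaining.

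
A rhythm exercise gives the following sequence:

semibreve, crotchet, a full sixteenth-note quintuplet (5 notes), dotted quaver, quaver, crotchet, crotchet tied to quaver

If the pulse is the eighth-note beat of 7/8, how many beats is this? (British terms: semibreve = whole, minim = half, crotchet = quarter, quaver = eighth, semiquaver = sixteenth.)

One eighth-note beat = 2 sixteenth notes.
In sixteenth notes: semibreve = 16; crotchet = 4; a full sixteenth-note quintuplet (5 notes) (five quintuplet sixteenths span one quarter) = 4; dotted quaver = 3; quaver = 2; crotchet = 4; crotchet tied to quaver (crotchet + quaver) = 6.
Adding: 16 + 4 + 4 + 3 + 2 + 4 + 6 = 39.
39 ÷ 2 = 19.5 beats.

19.5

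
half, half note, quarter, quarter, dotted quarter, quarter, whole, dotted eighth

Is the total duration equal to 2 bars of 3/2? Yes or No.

No

One bar of 3/2 = 24 sixteenth notes, so 2 bars = 48.
Each duration in sixteenth notes: half = 8; half note = 8; quarter = 4; quarter = 4; dotted quarter = 6; quarter = 4; whole = 16; dotted eighth = 3.
Total: 8 + 8 + 4 + 4 + 6 + 4 + 16 + 3 = 53.
53 exceeds 48, so the answer is No.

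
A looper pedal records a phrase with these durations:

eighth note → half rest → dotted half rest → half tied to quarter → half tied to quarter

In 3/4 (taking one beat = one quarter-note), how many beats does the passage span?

One quarter-note beat = 2 eighth notes.
Convert each value to eighth notes: eighth note = 1; half rest = 4; dotted half rest = 6; half tied to quarter (half + quarter) = 6; half tied to quarter (half + quarter) = 6.
Sum: 1 + 4 + 6 + 6 + 6 = 23.
23 ÷ 2 = 11.5 beats.

11.5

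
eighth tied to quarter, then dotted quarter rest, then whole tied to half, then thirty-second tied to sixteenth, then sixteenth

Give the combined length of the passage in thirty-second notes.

Express everything in thirty-second notes: eighth tied to quarter (eighth + quarter) = 12; dotted quarter rest = 12; whole tied to half (whole + half) = 48; thirty-second tied to sixteenth (thirty-second + sixteenth) = 3; sixteenth = 2.
Sum: 12 + 12 + 48 + 3 + 2 = 77 thirty-second notes.

77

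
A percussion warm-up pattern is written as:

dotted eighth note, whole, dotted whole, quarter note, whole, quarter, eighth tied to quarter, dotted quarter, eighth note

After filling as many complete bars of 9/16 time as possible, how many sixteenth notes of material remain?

0

One bar of 9/16 = 9 sixteenth notes.
Working in sixteenth notes: dotted eighth note = 3; whole = 16; dotted whole = 24; quarter note = 4; whole = 16; quarter = 4; eighth tied to quarter (eighth + quarter) = 6; dotted quarter = 6; eighth note = 2.
Sum: 3 + 16 + 24 + 4 + 16 + 4 + 6 + 6 + 2 = 81.
81 ÷ 9 = 9 complete bars with 0 sixteenth notes remaining.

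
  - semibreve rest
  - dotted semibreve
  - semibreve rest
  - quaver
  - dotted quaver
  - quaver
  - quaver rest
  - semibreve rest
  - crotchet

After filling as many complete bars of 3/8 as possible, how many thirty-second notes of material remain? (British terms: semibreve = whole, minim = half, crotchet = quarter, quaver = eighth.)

One bar of 3/8 = 6 sixteenth notes.
Working in sixteenth notes: semibreve rest = 16; dotted semibreve = 24; semibreve rest = 16; quaver = 2; dotted quaver = 3; quaver = 2; quaver rest = 2; semibreve rest = 16; crotchet = 4.
Total: 16 + 24 + 16 + 2 + 3 + 2 + 2 + 16 + 4 = 85.
85 ÷ 6 = 14 complete bars with 1 sixteenth note remaining = 2 thirty-second notes.

2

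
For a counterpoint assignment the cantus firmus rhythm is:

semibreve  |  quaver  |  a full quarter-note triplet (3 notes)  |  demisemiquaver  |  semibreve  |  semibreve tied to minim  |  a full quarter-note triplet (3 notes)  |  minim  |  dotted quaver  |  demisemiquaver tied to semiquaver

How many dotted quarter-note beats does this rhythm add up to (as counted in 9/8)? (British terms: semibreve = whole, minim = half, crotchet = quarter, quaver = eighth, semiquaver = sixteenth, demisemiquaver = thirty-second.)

One dotted quarter-note beat = 12 thirty-second notes.
Each duration in thirty-second notes: semibreve = 32; quaver = 4; a full quarter-note triplet (3 notes) (three triplet quarters span one half) = 16; demisemiquaver = 1; semibreve = 32; semibreve tied to minim (semibreve + minim) = 48; a full quarter-note triplet (3 notes) (three triplet quarters span one half) = 16; minim = 16; dotted quaver = 6; demisemiquaver tied to semiquaver (demisemiquaver + semiquaver) = 3.
Altogether 32 + 4 + 16 + 1 + 32 + 48 + 16 + 16 + 6 + 3 = 174.
174 ÷ 12 = 14.5 beats.

14.5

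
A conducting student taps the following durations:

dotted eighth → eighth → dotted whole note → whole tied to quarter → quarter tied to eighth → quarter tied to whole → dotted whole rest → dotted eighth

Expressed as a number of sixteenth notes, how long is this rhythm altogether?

102

In sixteenth notes: dotted eighth = 3; eighth = 2; dotted whole note = 24; whole tied to quarter (whole + quarter) = 20; quarter tied to eighth (quarter + eighth) = 6; quarter tied to whole (quarter + whole) = 20; dotted whole rest = 24; dotted eighth = 3.
Total: 3 + 2 + 24 + 20 + 6 + 20 + 24 + 3 = 102 sixteenth notes.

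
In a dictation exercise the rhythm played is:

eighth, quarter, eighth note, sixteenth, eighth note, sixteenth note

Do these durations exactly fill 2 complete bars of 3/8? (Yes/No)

One bar of 3/8 = 6 sixteenth notes, so 2 bars = 12.
Convert each value to sixteenth notes: eighth = 2; quarter = 4; eighth note = 2; sixteenth = 1; eighth note = 2; sixteenth note = 1.
Total: 2 + 4 + 2 + 1 + 2 + 1 = 12.
12 equals 12, so the answer is Yes.

Yes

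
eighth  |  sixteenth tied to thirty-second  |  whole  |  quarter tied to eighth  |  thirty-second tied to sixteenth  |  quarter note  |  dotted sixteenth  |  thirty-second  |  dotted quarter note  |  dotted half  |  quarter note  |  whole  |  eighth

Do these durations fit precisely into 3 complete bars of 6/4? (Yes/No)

One bar of 6/4 = 48 thirty-second notes, so 3 bars = 144.
Express everything in thirty-second notes: eighth = 4; sixteenth tied to thirty-second (sixteenth + thirty-second) = 3; whole = 32; quarter tied to eighth (quarter + eighth) = 12; thirty-second tied to sixteenth (thirty-second + sixteenth) = 3; quarter note = 8; dotted sixteenth = 3; thirty-second = 1; dotted quarter note = 12; dotted half = 24; quarter note = 8; whole = 32; eighth = 4.
Adding: 4 + 3 + 32 + 12 + 3 + 8 + 3 + 1 + 12 + 24 + 8 + 32 + 4 = 146.
146 exceeds 144, so the answer is No.

No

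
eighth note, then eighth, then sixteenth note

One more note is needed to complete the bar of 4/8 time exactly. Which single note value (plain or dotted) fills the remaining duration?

dotted eighth note

The bar of 4/8 = 8 sixteenth notes.
Express everything in sixteenth notes: eighth note = 2; eighth = 2; sixteenth note = 1.
Sum: 2 + 2 + 1 = 5.
Remaining: 8 − 5 = 3 sixteenth notes, which is a dotted eighth note.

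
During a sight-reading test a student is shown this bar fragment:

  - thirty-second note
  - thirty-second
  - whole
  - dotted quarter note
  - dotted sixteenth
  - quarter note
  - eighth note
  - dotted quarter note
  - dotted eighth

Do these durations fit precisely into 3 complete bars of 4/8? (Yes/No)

No

One bar of 4/8 = 16 thirty-second notes, so 3 bars = 48.
Convert each value to thirty-second notes: thirty-second note = 1; thirty-second = 1; whole = 32; dotted quarter note = 12; dotted sixteenth = 3; quarter note = 8; eighth note = 4; dotted quarter note = 12; dotted eighth = 6.
Total: 1 + 1 + 32 + 12 + 3 + 8 + 4 + 12 + 6 = 79.
79 exceeds 48, so the answer is No.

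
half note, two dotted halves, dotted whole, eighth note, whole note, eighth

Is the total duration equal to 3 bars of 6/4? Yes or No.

No

One bar of 6/4 = 12 eighth notes, so 3 bars = 36.
Working in eighth notes: half note = 4; dotted half = 6; dotted half = 6; dotted whole = 12; eighth note = 1; whole note = 8; eighth = 1.
Sum: 4 + 6 + 6 + 12 + 1 + 8 + 1 = 38.
38 exceeds 36, so the answer is No.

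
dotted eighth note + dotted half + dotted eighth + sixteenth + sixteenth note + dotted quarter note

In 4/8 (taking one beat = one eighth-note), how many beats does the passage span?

13

One eighth-note beat = 2 sixteenth notes.
In sixteenth notes: dotted eighth note = 3; dotted half = 12; dotted eighth = 3; sixteenth = 1; sixteenth note = 1; dotted quarter note = 6.
Adding: 3 + 12 + 3 + 1 + 1 + 6 = 26.
26 ÷ 2 = 13 beats.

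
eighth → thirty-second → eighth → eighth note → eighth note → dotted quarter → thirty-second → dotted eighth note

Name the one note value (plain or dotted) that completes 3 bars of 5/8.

3 bars of 5/8 = 60 thirty-second notes.
Convert each value to thirty-second notes: eighth = 4; thirty-second = 1; eighth = 4; eighth note = 4; eighth note = 4; dotted quarter = 12; thirty-second = 1; dotted eighth note = 6.
Total: 4 + 1 + 4 + 4 + 4 + 12 + 1 + 6 = 36.
Remaining: 60 − 36 = 24 thirty-second notes, which is a dotted half note.

dotted half note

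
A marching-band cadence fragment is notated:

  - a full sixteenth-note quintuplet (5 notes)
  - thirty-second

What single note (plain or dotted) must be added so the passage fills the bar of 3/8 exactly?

dotted sixteenth note

The bar of 3/8 = 12 thirty-second notes.
Working in thirty-second notes: a full sixteenth-note quintuplet (5 notes) (five quintuplet sixteenths span one quarter) = 8; thirty-second = 1.
Total: 8 + 1 = 9.
Remaining: 12 − 9 = 3 thirty-second notes, which is a dotted sixteenth note.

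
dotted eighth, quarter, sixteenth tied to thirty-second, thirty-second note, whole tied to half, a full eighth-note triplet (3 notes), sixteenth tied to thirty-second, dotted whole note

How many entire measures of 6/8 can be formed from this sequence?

One bar of 6/8 = 24 thirty-second notes.
Working in thirty-second notes: dotted eighth = 6; quarter = 8; sixteenth tied to thirty-second (sixteenth + thirty-second) = 3; thirty-second note = 1; whole tied to half (whole + half) = 48; a full eighth-note triplet (3 notes) (three triplet eighths span one quarter) = 8; sixteenth tied to thirty-second (sixteenth + thirty-second) = 3; dotted whole note = 48.
Total: 6 + 8 + 3 + 1 + 48 + 8 + 3 + 48 = 125.
125 ÷ 24 = 5 complete bars with 5 left over.

5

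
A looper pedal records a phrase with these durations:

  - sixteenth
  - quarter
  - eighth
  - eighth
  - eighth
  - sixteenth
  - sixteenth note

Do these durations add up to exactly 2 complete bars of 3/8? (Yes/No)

No

One bar of 3/8 = 6 sixteenth notes, so 2 bars = 12.
In sixteenth notes: sixteenth = 1; quarter = 4; eighth = 2; eighth = 2; eighth = 2; sixteenth = 1; sixteenth note = 1.
Adding: 1 + 4 + 2 + 2 + 2 + 1 + 1 = 13.
13 exceeds 12, so the answer is No.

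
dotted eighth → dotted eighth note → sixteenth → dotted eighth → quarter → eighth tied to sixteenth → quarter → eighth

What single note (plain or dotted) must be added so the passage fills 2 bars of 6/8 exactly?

sixteenth note

2 bars of 6/8 = 24 sixteenth notes.
Express everything in sixteenth notes: dotted eighth = 3; dotted eighth note = 3; sixteenth = 1; dotted eighth = 3; quarter = 4; eighth tied to sixteenth (eighth + sixteenth) = 3; quarter = 4; eighth = 2.
Altogether 3 + 3 + 1 + 3 + 4 + 3 + 4 + 2 = 23.
Remaining: 24 − 23 = 1 sixteenth note, which is a sixteenth note.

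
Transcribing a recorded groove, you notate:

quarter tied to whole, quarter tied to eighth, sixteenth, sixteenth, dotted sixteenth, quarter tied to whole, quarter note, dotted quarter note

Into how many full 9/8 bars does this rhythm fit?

3

One bar of 9/8 = 36 thirty-second notes.
Working in thirty-second notes: quarter tied to whole (quarter + whole) = 40; quarter tied to eighth (quarter + eighth) = 12; sixteenth = 2; sixteenth = 2; dotted sixteenth = 3; quarter tied to whole (quarter + whole) = 40; quarter note = 8; dotted quarter note = 12.
Adding: 40 + 12 + 2 + 2 + 3 + 40 + 8 + 12 = 119.
119 ÷ 36 = 3 complete bars with 11 left over.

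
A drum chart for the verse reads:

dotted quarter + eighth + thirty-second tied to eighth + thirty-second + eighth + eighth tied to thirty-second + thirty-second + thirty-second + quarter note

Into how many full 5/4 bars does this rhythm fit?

One bar of 5/4 = 40 thirty-second notes.
Express everything in thirty-second notes: dotted quarter = 12; eighth = 4; thirty-second tied to eighth (thirty-second + eighth) = 5; thirty-second = 1; eighth = 4; eighth tied to thirty-second (eighth + thirty-second) = 5; thirty-second = 1; thirty-second = 1; quarter note = 8.
Adding: 12 + 4 + 5 + 1 + 4 + 5 + 1 + 1 + 8 = 41.
41 ÷ 40 = 1 complete bar with 1 left over.

1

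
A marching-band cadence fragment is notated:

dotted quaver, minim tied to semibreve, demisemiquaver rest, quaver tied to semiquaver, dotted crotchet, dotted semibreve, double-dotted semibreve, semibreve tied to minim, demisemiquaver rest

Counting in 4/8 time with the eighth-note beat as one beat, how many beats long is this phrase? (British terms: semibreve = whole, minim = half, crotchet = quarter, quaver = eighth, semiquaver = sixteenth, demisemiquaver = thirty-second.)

56.5

One eighth-note beat = 4 thirty-second notes.
Working in thirty-second notes: dotted quaver = 6; minim tied to semibreve (minim + semibreve) = 48; demisemiquaver rest = 1; quaver tied to semiquaver (quaver + semiquaver) = 6; dotted crotchet = 12; dotted semibreve = 48; double-dotted semibreve = 56; semibreve tied to minim (semibreve + minim) = 48; demisemiquaver rest = 1.
Sum: 6 + 48 + 1 + 6 + 12 + 48 + 56 + 48 + 1 = 226.
226 ÷ 4 = 56.5 beats.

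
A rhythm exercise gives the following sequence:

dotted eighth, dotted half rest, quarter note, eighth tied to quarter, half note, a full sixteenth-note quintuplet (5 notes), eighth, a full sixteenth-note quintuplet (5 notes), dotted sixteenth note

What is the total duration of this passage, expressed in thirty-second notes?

In thirty-second notes: dotted eighth = 6; dotted half rest = 24; quarter note = 8; eighth tied to quarter (eighth + quarter) = 12; half note = 16; a full sixteenth-note quintuplet (5 notes) (five quintuplet sixteenths span one quarter) = 8; eighth = 4; a full sixteenth-note quintuplet (5 notes) (five quintuplet sixteenths span one quarter) = 8; dotted sixteenth note = 3.
Sum: 6 + 24 + 8 + 12 + 16 + 8 + 4 + 8 + 3 = 89 thirty-second notes.

89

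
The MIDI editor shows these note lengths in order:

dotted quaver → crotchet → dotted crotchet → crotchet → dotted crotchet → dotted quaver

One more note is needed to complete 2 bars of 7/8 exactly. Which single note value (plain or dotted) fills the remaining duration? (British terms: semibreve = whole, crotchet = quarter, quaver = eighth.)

2 bars of 7/8 = 28 sixteenth notes.
Working in sixteenth notes: dotted quaver = 3; crotchet = 4; dotted crotchet = 6; crotchet = 4; dotted crotchet = 6; dotted quaver = 3.
Sum: 3 + 4 + 6 + 4 + 6 + 3 = 26.
Remaining: 28 − 26 = 2 sixteenth notes, which is a eighth note.

eighth note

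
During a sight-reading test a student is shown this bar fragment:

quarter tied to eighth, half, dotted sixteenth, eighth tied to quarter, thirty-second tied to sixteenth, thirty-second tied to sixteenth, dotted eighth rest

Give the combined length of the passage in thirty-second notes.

55

Working in thirty-second notes: quarter tied to eighth (quarter + eighth) = 12; half = 16; dotted sixteenth = 3; eighth tied to quarter (eighth + quarter) = 12; thirty-second tied to sixteenth (thirty-second + sixteenth) = 3; thirty-second tied to sixteenth (thirty-second + sixteenth) = 3; dotted eighth rest = 6.
Adding: 12 + 16 + 3 + 12 + 3 + 3 + 6 = 55 thirty-second notes.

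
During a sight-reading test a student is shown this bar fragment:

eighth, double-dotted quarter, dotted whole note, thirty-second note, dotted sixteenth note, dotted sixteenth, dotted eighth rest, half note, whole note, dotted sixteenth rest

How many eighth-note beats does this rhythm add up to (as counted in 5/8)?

One eighth-note beat = 4 thirty-second notes.
In thirty-second notes: eighth = 4; double-dotted quarter = 14; dotted whole note = 48; thirty-second note = 1; dotted sixteenth note = 3; dotted sixteenth = 3; dotted eighth rest = 6; half note = 16; whole note = 32; dotted sixteenth rest = 3.
Adding: 4 + 14 + 48 + 1 + 3 + 3 + 6 + 16 + 32 + 3 = 130.
130 ÷ 4 = 32.5 beats.

32.5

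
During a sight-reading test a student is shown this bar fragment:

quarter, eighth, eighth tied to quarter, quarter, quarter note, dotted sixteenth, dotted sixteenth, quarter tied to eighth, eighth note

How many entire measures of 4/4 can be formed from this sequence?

One bar of 4/4 = 32 thirty-second notes.
Each duration in thirty-second notes: quarter = 8; eighth = 4; eighth tied to quarter (eighth + quarter) = 12; quarter = 8; quarter note = 8; dotted sixteenth = 3; dotted sixteenth = 3; quarter tied to eighth (quarter + eighth) = 12; eighth note = 4.
Altogether 8 + 4 + 12 + 8 + 8 + 3 + 3 + 12 + 4 = 62.
62 ÷ 32 = 1 complete bar with 30 left over.

1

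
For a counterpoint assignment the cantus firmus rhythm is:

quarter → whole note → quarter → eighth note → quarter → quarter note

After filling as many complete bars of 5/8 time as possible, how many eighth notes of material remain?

One bar of 5/8 = 5 eighth notes.
Express everything in eighth notes: quarter = 2; whole note = 8; quarter = 2; eighth note = 1; quarter = 2; quarter note = 2.
Total: 2 + 8 + 2 + 1 + 2 + 2 = 17.
17 ÷ 5 = 3 complete bars with 2 eighth notes remaining.

2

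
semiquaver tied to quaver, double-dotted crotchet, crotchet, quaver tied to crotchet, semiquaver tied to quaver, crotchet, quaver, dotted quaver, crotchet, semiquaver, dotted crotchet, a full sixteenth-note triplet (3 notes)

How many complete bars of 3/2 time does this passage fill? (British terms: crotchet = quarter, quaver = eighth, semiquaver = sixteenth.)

One bar of 3/2 = 24 sixteenth notes.
Working in sixteenth notes: semiquaver tied to quaver (semiquaver + quaver) = 3; double-dotted crotchet = 7; crotchet = 4; quaver tied to crotchet (quaver + crotchet) = 6; semiquaver tied to quaver (semiquaver + quaver) = 3; crotchet = 4; quaver = 2; dotted quaver = 3; crotchet = 4; semiquaver = 1; dotted crotchet = 6; a full sixteenth-note triplet (3 notes) (three triplet sixteenths span one eighth) = 2.
Adding: 3 + 7 + 4 + 6 + 3 + 4 + 2 + 3 + 4 + 1 + 6 + 2 = 45.
45 ÷ 24 = 1 complete bar with 21 left over.

1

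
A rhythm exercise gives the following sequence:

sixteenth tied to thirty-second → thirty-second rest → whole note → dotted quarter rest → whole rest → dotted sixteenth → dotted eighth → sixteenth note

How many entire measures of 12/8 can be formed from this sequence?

One bar of 12/8 = 48 thirty-second notes.
Working in thirty-second notes: sixteenth tied to thirty-second (sixteenth + thirty-second) = 3; thirty-second rest = 1; whole note = 32; dotted quarter rest = 12; whole rest = 32; dotted sixteenth = 3; dotted eighth = 6; sixteenth note = 2.
Altogether 3 + 1 + 32 + 12 + 32 + 3 + 6 + 2 = 91.
91 ÷ 48 = 1 complete bar with 43 left over.

1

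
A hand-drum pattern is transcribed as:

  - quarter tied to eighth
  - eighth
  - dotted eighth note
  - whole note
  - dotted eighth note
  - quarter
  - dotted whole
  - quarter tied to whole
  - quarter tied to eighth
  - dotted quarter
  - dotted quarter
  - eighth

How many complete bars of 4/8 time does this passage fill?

One bar of 4/8 = 8 sixteenth notes.
Express everything in sixteenth notes: quarter tied to eighth (quarter + eighth) = 6; eighth = 2; dotted eighth note = 3; whole note = 16; dotted eighth note = 3; quarter = 4; dotted whole = 24; quarter tied to whole (quarter + whole) = 20; quarter tied to eighth (quarter + eighth) = 6; dotted quarter = 6; dotted quarter = 6; eighth = 2.
Adding: 6 + 2 + 3 + 16 + 3 + 4 + 24 + 20 + 6 + 6 + 6 + 2 = 98.
98 ÷ 8 = 12 complete bars with 2 left over.

12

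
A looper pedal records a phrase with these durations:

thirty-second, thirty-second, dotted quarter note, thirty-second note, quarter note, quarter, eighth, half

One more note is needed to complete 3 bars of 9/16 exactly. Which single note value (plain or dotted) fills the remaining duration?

dotted sixteenth note

3 bars of 9/16 = 54 thirty-second notes.
Each duration in thirty-second notes: thirty-second = 1; thirty-second = 1; dotted quarter note = 12; thirty-second note = 1; quarter note = 8; quarter = 8; eighth = 4; half = 16.
Sum: 1 + 1 + 12 + 1 + 8 + 8 + 4 + 16 = 51.
Remaining: 54 − 51 = 3 thirty-second notes, which is a dotted sixteenth note.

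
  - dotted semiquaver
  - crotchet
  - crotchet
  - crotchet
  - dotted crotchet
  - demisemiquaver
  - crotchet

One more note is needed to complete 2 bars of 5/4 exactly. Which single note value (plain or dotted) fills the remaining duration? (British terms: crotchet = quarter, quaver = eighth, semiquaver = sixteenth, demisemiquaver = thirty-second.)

whole note

2 bars of 5/4 = 80 thirty-second notes.
Express everything in thirty-second notes: dotted semiquaver = 3; crotchet = 8; crotchet = 8; crotchet = 8; dotted crotchet = 12; demisemiquaver = 1; crotchet = 8.
Sum: 3 + 8 + 8 + 8 + 12 + 1 + 8 = 48.
Remaining: 80 − 48 = 32 thirty-second notes, which is a whole note.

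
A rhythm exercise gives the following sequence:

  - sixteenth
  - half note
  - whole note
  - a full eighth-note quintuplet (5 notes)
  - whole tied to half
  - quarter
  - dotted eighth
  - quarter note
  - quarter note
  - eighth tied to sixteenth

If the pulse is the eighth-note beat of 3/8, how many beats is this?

37.5

One eighth-note beat = 2 sixteenth notes.
Express everything in sixteenth notes: sixteenth = 1; half note = 8; whole note = 16; a full eighth-note quintuplet (5 notes) (five quintuplet eighths span one half) = 8; whole tied to half (whole + half) = 24; quarter = 4; dotted eighth = 3; quarter note = 4; quarter note = 4; eighth tied to sixteenth (eighth + sixteenth) = 3.
Total: 1 + 8 + 16 + 8 + 24 + 4 + 3 + 4 + 4 + 3 = 75.
75 ÷ 2 = 37.5 beats.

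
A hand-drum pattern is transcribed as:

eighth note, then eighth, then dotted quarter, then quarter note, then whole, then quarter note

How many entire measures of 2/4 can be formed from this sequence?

One bar of 2/4 = 4 eighth notes.
Express everything in eighth notes: eighth note = 1; eighth = 1; dotted quarter = 3; quarter note = 2; whole = 8; quarter note = 2.
Sum: 1 + 1 + 3 + 2 + 8 + 2 = 17.
17 ÷ 4 = 4 complete bars with 1 left over.

4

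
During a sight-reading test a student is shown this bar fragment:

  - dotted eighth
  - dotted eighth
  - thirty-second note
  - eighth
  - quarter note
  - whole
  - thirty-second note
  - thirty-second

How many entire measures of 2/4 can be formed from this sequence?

One bar of 2/4 = 16 thirty-second notes.
Express everything in thirty-second notes: dotted eighth = 6; dotted eighth = 6; thirty-second note = 1; eighth = 4; quarter note = 8; whole = 32; thirty-second note = 1; thirty-second = 1.
Sum: 6 + 6 + 1 + 4 + 8 + 32 + 1 + 1 = 59.
59 ÷ 16 = 3 complete bars with 11 left over.

3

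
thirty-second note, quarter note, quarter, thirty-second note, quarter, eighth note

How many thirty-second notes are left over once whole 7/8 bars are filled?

2

One bar of 7/8 = 28 thirty-second notes.
Express everything in thirty-second notes: thirty-second note = 1; quarter note = 8; quarter = 8; thirty-second note = 1; quarter = 8; eighth note = 4.
Sum: 1 + 8 + 8 + 1 + 8 + 4 = 30.
30 ÷ 28 = 1 complete bar with 2 thirty-second notes remaining.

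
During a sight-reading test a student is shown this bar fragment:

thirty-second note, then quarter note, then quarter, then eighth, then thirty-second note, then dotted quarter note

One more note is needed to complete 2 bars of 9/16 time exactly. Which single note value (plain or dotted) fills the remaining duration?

2 bars of 9/16 = 36 thirty-second notes.
In thirty-second notes: thirty-second note = 1; quarter note = 8; quarter = 8; eighth = 4; thirty-second note = 1; dotted quarter note = 12.
Adding: 1 + 8 + 8 + 4 + 1 + 12 = 34.
Remaining: 36 − 34 = 2 thirty-second notes, which is a sixteenth note.

sixteenth note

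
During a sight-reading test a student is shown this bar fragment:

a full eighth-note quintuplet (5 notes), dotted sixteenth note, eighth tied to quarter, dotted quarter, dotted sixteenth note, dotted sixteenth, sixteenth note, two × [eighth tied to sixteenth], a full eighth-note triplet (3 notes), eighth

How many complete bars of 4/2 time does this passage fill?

1

One bar of 4/2 = 64 thirty-second notes.
Working in thirty-second notes: a full eighth-note quintuplet (5 notes) (five quintuplet eighths span one half) = 16; dotted sixteenth note = 3; eighth tied to quarter (eighth + quarter) = 12; dotted quarter = 12; dotted sixteenth note = 3; dotted sixteenth = 3; sixteenth note = 2; eighth tied to sixteenth (eighth + sixteenth) = 6; eighth tied to sixteenth (eighth + sixteenth) = 6; a full eighth-note triplet (3 notes) (three triplet eighths span one quarter) = 8; eighth = 4.
Adding: 16 + 3 + 12 + 12 + 3 + 3 + 2 + 6 + 6 + 8 + 4 = 75.
75 ÷ 64 = 1 complete bar with 11 left over.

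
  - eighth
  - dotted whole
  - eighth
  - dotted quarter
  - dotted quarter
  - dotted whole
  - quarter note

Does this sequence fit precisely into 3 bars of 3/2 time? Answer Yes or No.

One bar of 3/2 = 12 eighth notes, so 3 bars = 36.
Convert each value to eighth notes: eighth = 1; dotted whole = 12; eighth = 1; dotted quarter = 3; dotted quarter = 3; dotted whole = 12; quarter note = 2.
Adding: 1 + 12 + 1 + 3 + 3 + 12 + 2 = 34.
34 falls short of 36, so the answer is No.

No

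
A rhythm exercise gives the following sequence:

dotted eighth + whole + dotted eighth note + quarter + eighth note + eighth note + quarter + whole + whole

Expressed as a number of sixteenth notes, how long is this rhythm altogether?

Each duration in sixteenth notes: dotted eighth = 3; whole = 16; dotted eighth note = 3; quarter = 4; eighth note = 2; eighth note = 2; quarter = 4; whole = 16; whole = 16.
Sum: 3 + 16 + 3 + 4 + 2 + 2 + 4 + 16 + 16 = 66 sixteenth notes.

66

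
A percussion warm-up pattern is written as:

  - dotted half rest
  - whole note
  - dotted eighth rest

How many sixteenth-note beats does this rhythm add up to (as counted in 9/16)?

One sixteenth-note beat = 2 thirty-second notes.
Working in thirty-second notes: dotted half rest = 24; whole note = 32; dotted eighth rest = 6.
Total: 24 + 32 + 6 = 62.
62 ÷ 2 = 31 beats.

31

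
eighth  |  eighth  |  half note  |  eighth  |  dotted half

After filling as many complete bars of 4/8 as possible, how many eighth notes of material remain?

One bar of 4/8 = 4 eighth notes.
Convert each value to eighth notes: eighth = 1; eighth = 1; half note = 4; eighth = 1; dotted half = 6.
Sum: 1 + 1 + 4 + 1 + 6 = 13.
13 ÷ 4 = 3 complete bars with 1 eighth note remaining.

1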